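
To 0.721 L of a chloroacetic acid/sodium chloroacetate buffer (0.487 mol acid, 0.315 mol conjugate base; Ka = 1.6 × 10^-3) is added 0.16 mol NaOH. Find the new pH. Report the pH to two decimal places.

pH = 2.96

OH- converts ClCH2COOH to ClCH2COO-: ClCH2COOH → 0.327 mol, ClCH2COO- → 0.475 mol.
pKa = −log(1.6 × 10^-3) = 2.796
pH = pKa + log([A⁻]/[HA]) = 2.796 + log(0.475/0.327) = 2.796 +0.162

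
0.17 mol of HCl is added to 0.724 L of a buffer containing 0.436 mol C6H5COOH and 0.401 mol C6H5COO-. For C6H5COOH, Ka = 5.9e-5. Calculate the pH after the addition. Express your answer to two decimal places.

pH = 3.81

Added H+ converts C6H5COO- to C6H5COOH: C6H5COOH → 0.606 mol, C6H5COO- → 0.231 mol.
pKa = −log(5.9 × 10^-5) = 4.229
pH = pKa + log(n_C6H5COO-/n_C6H5COOH) = 4.229 + log(0.231/0.606) = 4.229 + (-0.419)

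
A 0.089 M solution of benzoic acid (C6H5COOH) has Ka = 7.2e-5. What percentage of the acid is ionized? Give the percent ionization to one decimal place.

2.8%

C6H5COOH ⇌ C6H5COO- + H+; let x = [H+] at equilibrium.
x ≈ √(Ka·C₀) = √(7.2 × 10^-5 × 0.089) = 2.53 × 10^-3 M
Fraction ionized = 2.53 × 10^-3 / 0.089 = 0.0284 → 2.8%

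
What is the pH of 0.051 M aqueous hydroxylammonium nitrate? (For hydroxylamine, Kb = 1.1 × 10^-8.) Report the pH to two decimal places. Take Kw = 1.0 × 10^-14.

NH3OH+ is the conjugate acid of the weak base NH2OH.
Ka = Kw/Kb = 1.0×10^-14 / 1.1 × 10^-8 = 9.09 × 10^-7
Ka = [H+]²/(0.051 − [H+]) = 9.09 × 10^-7
Assume [H+] ≪ 0.051: [H+] ≈ √(9.09 × 10^-7 × 0.051) = 2.15 × 10^-4 M
pH = −log(2.15 × 10^-4) = 3.67

pH = 3.67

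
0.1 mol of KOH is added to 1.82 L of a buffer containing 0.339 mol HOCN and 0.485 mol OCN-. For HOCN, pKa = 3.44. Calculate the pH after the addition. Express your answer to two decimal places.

pH = 3.83

OH- converts HOCN to OCN-: HOCN → 0.239 mol, OCN- → 0.585 mol.
pH = pKa + log([A⁻]/[HA]) = 3.44 + log(0.585/0.239) = 3.44 +0.389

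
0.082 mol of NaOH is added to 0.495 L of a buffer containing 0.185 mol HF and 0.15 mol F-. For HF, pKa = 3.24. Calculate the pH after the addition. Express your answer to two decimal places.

After neutralization: n(HF) = 0.103 mol, n(F-) = 0.232 mol.
Henderson–Hasselbalch with mole ratio 0.232/0.103: pH = 3.24 + (+0.353)

pH = 3.59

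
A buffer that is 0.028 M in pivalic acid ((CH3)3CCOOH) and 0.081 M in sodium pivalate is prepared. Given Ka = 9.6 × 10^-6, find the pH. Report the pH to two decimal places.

pH = 5.48

pKa = −log(9.6 × 10^-6) = 5.018
Using pH = pKa + log([base]/[acid]) with [base]/[acid] = 0.081/0.028:
pH = 5.018 + (+0.461) = 5.48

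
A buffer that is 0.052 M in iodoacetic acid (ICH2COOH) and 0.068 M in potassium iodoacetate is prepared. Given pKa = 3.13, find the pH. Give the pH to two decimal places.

pH = 3.25

pH = pKa + log([A⁻]/[HA]) = 3.13 + log(0.068/0.052)
pH = 3.13 + (+0.117) = 3.25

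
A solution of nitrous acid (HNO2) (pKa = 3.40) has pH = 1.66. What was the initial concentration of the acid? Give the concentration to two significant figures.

[H+] = 10^(-1.66) = 2.19 × 10^-2 M = x
Ka = 10^(−3.40) = 3.98 × 10^-4
Ka = x²/(C₀ − x) ⇒ C₀ = x + x²/Ka
C₀ = 2.19 × 10^-2 + (2.19 × 10^-2)²/(3.98 × 10^-4) = 1.23 M

C₀ = 1.2 M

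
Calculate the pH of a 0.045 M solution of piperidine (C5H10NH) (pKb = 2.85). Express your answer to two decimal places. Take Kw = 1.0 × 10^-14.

C5H10NH + H2O ⇌ C5H10NH2+ + OH-
Kb = 10^(−2.85) = 1.41 × 10^-3
Let x = [OH-] at equilibrium. Kb = x²/(0.045 − x).
x is not negligible relative to C₀; solve x² + 0.00141·x − 6.34e-05 = 0.
x = (−Kb + √(Kb² + 4·Kb·C₀))/2 = 7.29 × 10^-3 M
pOH = 2.14, so pH = 14.00 − pOH = 11.86

pH = 11.86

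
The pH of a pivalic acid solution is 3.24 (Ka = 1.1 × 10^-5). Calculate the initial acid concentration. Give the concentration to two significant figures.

[H+] = 10^(-3.24) = 5.75 × 10^-4 M = x
Ka = x²/(C₀ − x) ⇒ C₀ = x + x²/Ka
C₀ = 5.75 × 10^-4 + (5.75 × 10^-4)²/(1.1 × 10^-5) = 3.06 × 10^-2 M

C₀ = 3.1 × 10^-2 M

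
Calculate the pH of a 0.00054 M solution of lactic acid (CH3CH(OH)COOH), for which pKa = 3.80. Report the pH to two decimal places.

pH = 3.65

CH3CH(OH)COOH ⇌ CH3CH(OH)COO- + H+
Ka = 10^(−3.80) = 1.58 × 10^-4
Ka = x²/(0.00054 − x) = 1.58 × 10^-4
The 5% rule fails; solving x² + Ka·x − Ka·C₀ = 0 exactly:
x = (−Ka + √(Ka² + 4·Ka·C₀))/2 = 2.24 × 10^-4 M
pH = −log[H+] = −log(2.24 × 10^-4) = 3.65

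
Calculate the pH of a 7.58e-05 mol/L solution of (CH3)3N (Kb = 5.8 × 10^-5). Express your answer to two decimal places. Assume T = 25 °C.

(CH3)3N + H2O ⇌ (CH3)3NH+ + OH-
From the ICE table, Kb = x²/(7.58e-05 − x) = 5.8 × 10^-5.
The 5% rule fails; solving x² + Kb·x − Kb·C₀ = 0 exactly:
x = [−5.8e-05 + √(5.8e-05² + 1.76e-08)]/2 = 4.34 × 10^-5 M
pOH = 4.36, so pH = 14.00 − pOH = 9.64

pH = 9.64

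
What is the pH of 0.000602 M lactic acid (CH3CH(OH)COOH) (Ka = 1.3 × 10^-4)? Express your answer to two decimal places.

pH = 3.65

CH3CH(OH)COOH ⇌ CH3CH(OH)COO- + H+
Ka = x²/(0.000602 − x) = 1.3 × 10^-4
The 5% rule fails; solving x² + Ka·x − Ka·C₀ = 0 exactly:
x = (−Ka + √(Ka² + 4·Ka·C₀))/2 = 2.22 × 10^-4 M
pH = −log[H+] = −log(2.22 × 10^-4) = 3.65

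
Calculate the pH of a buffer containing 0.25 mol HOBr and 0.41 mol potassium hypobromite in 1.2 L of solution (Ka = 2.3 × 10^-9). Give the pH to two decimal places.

pH = 8.85

pKa = −log(2.3 × 10^-9) = 8.638
pH = pKa + log([A⁻]/[HA]) = 8.638 + log(0.41/0.25)
pH = 8.638 + (+0.215) = 8.85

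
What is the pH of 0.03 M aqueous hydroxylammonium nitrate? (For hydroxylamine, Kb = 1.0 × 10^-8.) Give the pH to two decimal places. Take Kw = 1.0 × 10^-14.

pH = 3.76

NH3OH+ is the conjugate acid of the weak base NH2OH.
Ka = Kw/Kb = 1.0×10^-14 / 1.0 × 10^-8 = 1.00 × 10^-6
From the ICE table, Ka = [H+]²/(0.03 − [H+]) = 1.00 × 10^-6.
Since Ka ≪ C₀, [H+] ≈ √(Ka·C₀) = 1.73 × 10^-4 M.
([H+]/C₀ = 0.58% < 5%, so the approximation holds.)
pH = −log[H+] = −log(1.73 × 10^-4) = 3.76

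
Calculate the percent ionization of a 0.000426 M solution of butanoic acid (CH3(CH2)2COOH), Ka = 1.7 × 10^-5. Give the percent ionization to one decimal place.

CH3(CH2)2COOH ⇌ CH3(CH2)2COO- + H+; let x = [H+] at equilibrium.
Ka = x²/(C₀ − x); solving the quadratic gives x = 7.70 × 10^-5 M.
Fraction ionized = 7.70 × 10^-5 / 0.000426 = 0.1808 → 18.1%

18.1%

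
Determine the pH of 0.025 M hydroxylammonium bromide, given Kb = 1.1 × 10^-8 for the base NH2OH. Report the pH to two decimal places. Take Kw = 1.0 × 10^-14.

pH = 3.82

NH3OH+ is the conjugate acid of the weak base NH2OH.
Ka = Kw/Kb = 1.0×10^-14 / 1.1 × 10^-8 = 9.09 × 10^-7
Let x = [H+] at equilibrium. Ka = x²/(0.025 − x).
Since Ka ≪ C₀, x ≈ √(Ka·C₀) = 1.51 × 10^-4 M.
pH = −log[H+] = −log(1.51 × 10^-4) = 3.82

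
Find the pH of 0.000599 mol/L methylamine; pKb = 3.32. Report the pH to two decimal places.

CH3NH2 + H2O ⇌ CH3NH3+ + OH-
Kb = 10^(−3.32) = 4.79 × 10^-4
From the ICE table, Kb = [OH-]²/(0.000599 − [OH-]) = 4.79 × 10^-4.
[OH-] is not negligible relative to C₀; solve [OH-]² + 0.000479·[OH-] − 2.87e-07 = 0.
[OH-] = [−0.000479 + √(0.000479² + 1.15e-06)]/2 = 3.47 × 10^-4 M
pOH = −log(3.47 × 10^-4) = 3.46; pH = 14.00 − 3.46 = 10.54

pH = 10.54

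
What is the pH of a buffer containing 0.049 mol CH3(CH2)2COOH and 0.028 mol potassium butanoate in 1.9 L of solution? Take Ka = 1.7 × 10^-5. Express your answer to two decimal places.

pH = 4.53

pKa = −log(1.7 × 10^-5) = 4.770
Henderson–Hasselbalch: pH = pKa + log([CH3(CH2)2COO-]/[CH3(CH2)2COOH]) = 4.770 + log(0.028/0.049)
pH = 4.770 + (-0.243) = 4.53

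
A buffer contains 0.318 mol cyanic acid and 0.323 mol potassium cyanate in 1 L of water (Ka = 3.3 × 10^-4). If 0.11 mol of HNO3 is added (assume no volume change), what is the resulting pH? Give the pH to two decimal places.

After neutralization: n(HOCN) = 0.428 mol, n(OCN-) = 0.213 mol.
pKa = −log(3.3 × 10^-4) = 3.481
pH = pKa + log([A⁻]/[HA]) = 3.481 + log(0.213/0.428) = 3.481 -0.303

pH = 3.18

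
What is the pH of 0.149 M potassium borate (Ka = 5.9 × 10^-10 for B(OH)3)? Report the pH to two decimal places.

B(OH)4- is the conjugate base of the weak acid B(OH)3.
Kb = Kw/Ka = 1.0×10^-14 / 5.9 × 10^-10 = 1.69 × 10^-5
Kb = x²/(0.149 − x) = 1.69 × 10^-5
Since Kb ≪ C₀, x ≈ √(Kb·C₀) = 1.59 × 10^-3 M.
pOH = −log(1.59 × 10^-3) = 2.80; pH = 14.00 − 2.80 = 11.20

pH = 11.20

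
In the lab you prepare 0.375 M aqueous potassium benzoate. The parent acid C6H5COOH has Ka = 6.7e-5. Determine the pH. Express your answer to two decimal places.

C6H5COO- is the conjugate base of the weak acid C6H5COOH.
Kb = Kw/Ka = 1.0×10^-14 / 6.7 × 10^-5 = 1.49 × 10^-10
From the ICE table, Kb = [OH-]²/(0.375 − [OH-]) = 1.49 × 10^-10.
Neglecting [OH-] in the denominator: [OH-] = √(1.49 × 10^-10 × 0.375) = 7.47 × 10^-6 M
pOH = −log(7.47 × 10^-6) = 5.13; pH = 14.00 − 5.13 = 8.87

pH = 8.87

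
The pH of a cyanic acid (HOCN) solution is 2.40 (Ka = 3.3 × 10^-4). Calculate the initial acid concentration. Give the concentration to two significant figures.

C₀ = 5.2 × 10^-2 M

[H+] = 10^(-2.40) = 3.98 × 10^-3 M = x
Ka = x²/(C₀ − x) ⇒ C₀ = x + x²/Ka
C₀ = 3.98 × 10^-3 + (3.98 × 10^-3)²/(3.3 × 10^-4) = 5.20 × 10^-2 M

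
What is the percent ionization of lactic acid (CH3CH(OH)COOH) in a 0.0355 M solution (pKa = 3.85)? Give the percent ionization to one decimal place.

6.1%

CH3CH(OH)COOH ⇌ CH3CH(OH)COO- + H+; let x = [H+] at equilibrium.
Ka = 10^(−3.85) = 1.41 × 10^-4
Solve x² + 0.000141x − 5.01e-06 = 0 → x = 2.17 × 10^-3 M
% ionization = x/C₀ × 100% = 2.17 × 10^-3/0.0355 × 100% = 6.1%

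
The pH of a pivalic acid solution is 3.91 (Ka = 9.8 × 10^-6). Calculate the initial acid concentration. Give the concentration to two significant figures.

[H+] = 10^(-3.91) = 1.23 × 10^-4 M = x
Ka = x²/(C₀ − x) ⇒ C₀ = x + x²/Ka
C₀ = 1.23 × 10^-4 + (1.23 × 10^-4)²/(9.8 × 10^-6) = 1.67 × 10^-3 M

C₀ = 1.7 × 10^-3 M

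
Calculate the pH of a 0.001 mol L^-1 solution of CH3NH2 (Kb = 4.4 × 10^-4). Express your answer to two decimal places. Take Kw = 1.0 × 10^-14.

CH3NH2 + H2O ⇌ CH3NH3+ + OH-
From the ICE table, Kb = x²/(0.001 − x) = 4.4 × 10^-4.
The 5% rule fails; solving x² + Kb·x − Kb·C₀ = 0 exactly:
x = (−Kb + √(Kb² + 4·Kb·C₀))/2 = 4.79 × 10^-4 M
pOH = 3.32, so pH = 14.00 − pOH = 10.68

pH = 10.68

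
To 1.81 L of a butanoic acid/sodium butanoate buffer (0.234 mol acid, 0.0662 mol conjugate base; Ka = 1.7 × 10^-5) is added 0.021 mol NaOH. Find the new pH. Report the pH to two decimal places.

pH = 4.38

OH- converts CH3(CH2)2COOH to CH3(CH2)2COO-: CH3(CH2)2COOH → 0.213 mol, CH3(CH2)2COO- → 0.0872 mol.
pKa = −log(1.7 × 10^-5) = 4.770
Henderson–Hasselbalch with mole ratio 0.0872/0.213: pH = 4.770 + (-0.388)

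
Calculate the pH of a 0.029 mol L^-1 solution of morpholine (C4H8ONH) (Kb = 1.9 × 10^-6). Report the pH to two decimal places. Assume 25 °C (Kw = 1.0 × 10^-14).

pH = 10.37

C4H8ONH + H2O ⇌ C4H8ONH2+ + OH-
Kb = [OH-]²/(0.029 − [OH-]) = 1.9 × 10^-6
Neglecting [OH-] in the denominator: [OH-] = √(1.9 × 10^-6 × 0.029) = 2.35 × 10^-4 M
([OH-]/C₀ = 0.81% < 5%, so the approximation holds.)
pOH = 3.63, so pH = 14.00 − pOH = 10.37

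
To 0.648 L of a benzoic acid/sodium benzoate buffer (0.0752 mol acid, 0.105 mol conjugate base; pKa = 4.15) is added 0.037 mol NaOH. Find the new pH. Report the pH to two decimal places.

pH = 4.72

After neutralization: n(C6H5COOH) = 0.0382 mol, n(C6H5COO-) = 0.142 mol.
Henderson–Hasselbalch with mole ratio 0.142/0.0382: pH = 4.15 + (+0.570)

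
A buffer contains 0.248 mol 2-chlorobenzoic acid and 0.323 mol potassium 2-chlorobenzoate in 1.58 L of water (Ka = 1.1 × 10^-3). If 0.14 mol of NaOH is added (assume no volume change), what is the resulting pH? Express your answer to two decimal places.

pH = 3.59

After neutralization: n(ClC6H4COOH) = 0.108 mol, n(ClC6H4COO-) = 0.463 mol.
pKa = −log(1.1 × 10^-3) = 2.959
pH = pKa + log([A⁻]/[HA]) = 2.959 + log(0.463/0.108) = 2.959 +0.632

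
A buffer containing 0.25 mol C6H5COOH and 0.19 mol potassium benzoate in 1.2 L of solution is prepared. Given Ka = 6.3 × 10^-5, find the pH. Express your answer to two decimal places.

pKa = −log(6.3 × 10^-5) = 4.201
Henderson–Hasselbalch: pH = pKa + log([C6H5COO-]/[C6H5COOH]) = 4.201 + log(0.19/0.25)
pH = 4.201 + (-0.119) = 4.08

pH = 4.08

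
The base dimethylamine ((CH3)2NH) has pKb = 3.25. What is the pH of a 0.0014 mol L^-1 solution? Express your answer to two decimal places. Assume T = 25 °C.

(CH3)2NH + H2O ⇌ (CH3)2NH2+ + OH-
Kb = 10^(−3.25) = 5.62 × 10^-4
Let x = [OH-] at equilibrium. Kb = x²/(0.0014 − x).
Here C₀/Kb ≈ 2.49, so the small-x approximation fails. Use the quadratic:
x = (−Kb + √(Kb² + 4·Kb·C₀))/2 = 6.49 × 10^-4 M
pOH = 3.19, so pH = 14.00 − pOH = 10.81

pH = 10.81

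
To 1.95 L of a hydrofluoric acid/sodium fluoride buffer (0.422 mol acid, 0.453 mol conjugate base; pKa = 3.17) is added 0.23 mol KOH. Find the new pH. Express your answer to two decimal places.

After neutralization: n(HF) = 0.192 mol, n(F-) = 0.683 mol.
Henderson–Hasselbalch with mole ratio 0.683/0.192: pH = 3.17 + (+0.551)

pH = 3.72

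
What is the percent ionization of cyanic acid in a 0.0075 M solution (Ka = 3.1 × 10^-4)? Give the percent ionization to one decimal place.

18.4%

HOCN ⇌ OCN- + H+; let x = [H+] at equilibrium.
Ka = x²/(C₀ − x); solving the quadratic gives x = 1.38 × 10^-3 M.
% ionization = x/C₀ × 100% = 1.38 × 10^-3/0.0075 × 100% = 18.4%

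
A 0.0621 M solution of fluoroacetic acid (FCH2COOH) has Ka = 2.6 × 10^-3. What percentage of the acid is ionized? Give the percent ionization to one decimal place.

FCH2COOH ⇌ FCH2COO- + H+; let x = [H+] at equilibrium.
Ka = x²/(C₀ − x); solving the quadratic gives x = 1.15 × 10^-2 M.
% ionization = x/C₀ × 100% = 1.15 × 10^-2/0.0621 × 100% = 18.5%

18.5%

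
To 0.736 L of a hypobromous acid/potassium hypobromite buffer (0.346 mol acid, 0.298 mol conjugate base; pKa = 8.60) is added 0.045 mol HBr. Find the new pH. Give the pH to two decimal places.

After neutralization: n(HOBr) = 0.391 mol, n(OBr-) = 0.253 mol.
pH = pKa + log([A⁻]/[HA]) = 8.60 + log(0.253/0.391) = 8.60 -0.189

pH = 8.41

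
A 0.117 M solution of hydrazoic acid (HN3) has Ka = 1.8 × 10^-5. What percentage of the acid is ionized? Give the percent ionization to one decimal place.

HN3 ⇌ N3- + H+; let x = [H+] at equilibrium.
x ≈ √(Ka·C₀) = √(1.8 × 10^-5 × 0.117) = 1.45 × 10^-3 M
Fraction ionized = 1.45 × 10^-3 / 0.117 = 0.0124 → 1.2%

1.2%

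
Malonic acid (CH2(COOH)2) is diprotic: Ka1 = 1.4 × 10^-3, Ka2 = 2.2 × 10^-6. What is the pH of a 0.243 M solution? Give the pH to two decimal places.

pH = 1.75

Since Ka1 ≫ Ka2, the first ionization dominates [H+].
Ka1 = x²/(0.243 − x) = 1.4 × 10^-3
Solving the quadratic: x = (−Ka1 + √(Ka1² + 4·Ka1·C₀))/2 = 1.78 × 10^-2 M
pH = −log(1.78 × 10^-2) = 1.75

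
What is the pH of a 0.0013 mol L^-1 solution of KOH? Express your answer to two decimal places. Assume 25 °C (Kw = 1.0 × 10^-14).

pH = 11.11

KOH is a strong base; [OH-] = 0.0013 M.
pOH = -log(0.0013) = 2.89
pH = 14.00 - 2.89 = 11.11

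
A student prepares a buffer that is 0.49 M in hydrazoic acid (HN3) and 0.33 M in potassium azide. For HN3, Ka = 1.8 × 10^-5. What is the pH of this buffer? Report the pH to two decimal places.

pH = 4.57

pKa = −log(1.8 × 10^-5) = 4.745
pH = pKa + log([A⁻]/[HA]) = 4.745 + log(0.33/0.49)
pH = 4.745 + (-0.172) = 4.57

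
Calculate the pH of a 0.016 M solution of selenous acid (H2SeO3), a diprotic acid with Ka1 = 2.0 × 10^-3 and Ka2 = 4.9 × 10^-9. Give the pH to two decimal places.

Since Ka1 ≫ Ka2, the first ionization dominates [H+].
Ka1 = x²/(0.016 − x) = 2.0 × 10^-3
Solving the quadratic: x = (−Ka1 + √(Ka1² + 4·Ka1·C₀))/2 = 4.74 × 10^-3 M
pH = −log(4.74 × 10^-3) = 2.32

pH = 2.32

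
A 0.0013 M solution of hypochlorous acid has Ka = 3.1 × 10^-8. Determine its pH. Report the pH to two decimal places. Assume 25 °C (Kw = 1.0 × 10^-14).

HOCl ⇌ OCl- + H+
From the ICE table, Ka = x²/(0.0013 − x) = 3.1 × 10^-8.
Assume x ≪ 0.0013: x ≈ √(3.1 × 10^-8 × 0.0013) = 6.35 × 10^-6 M
Check: 0.49% ionized — well under 5%, approximation valid.
pH = −log(6.35 × 10^-6) = 5.20

pH = 5.20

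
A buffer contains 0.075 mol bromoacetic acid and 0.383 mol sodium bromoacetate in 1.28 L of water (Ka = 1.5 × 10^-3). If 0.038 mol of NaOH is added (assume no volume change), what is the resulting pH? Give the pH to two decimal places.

OH- converts BrCH2COOH to BrCH2COO-: BrCH2COOH → 0.037 mol, BrCH2COO- → 0.421 mol.
pKa = −log(1.5 × 10^-3) = 2.824
pH = pKa + log([A⁻]/[HA]) = 2.824 + log(0.421/0.037) = 2.824 +1.056

pH = 3.88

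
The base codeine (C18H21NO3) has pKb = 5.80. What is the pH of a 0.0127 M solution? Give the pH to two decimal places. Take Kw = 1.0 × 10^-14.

C18H21NO3 + H2O ⇌ C18H22NO3+ + OH-
Kb = 10^(−5.80) = 1.58 × 10^-6
From the ICE table, Kb = x²/(0.0127 − x) = 1.58 × 10^-6.
Since Kb ≪ C₀, x ≈ √(Kb·C₀) = 1.42 × 10^-4 M.
(x/C₀ = 1.1% < 5%, so the approximation holds.)
pOH = −log(1.42 × 10^-4) = 3.85; pH = 14.00 − 3.85 = 10.15

pH = 10.15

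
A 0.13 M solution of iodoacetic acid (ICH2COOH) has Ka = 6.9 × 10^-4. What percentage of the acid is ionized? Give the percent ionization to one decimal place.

7.0%

ICH2COOH ⇌ ICH2COO- + H+; let x = [H+] at equilibrium.
Solve x² + 0.00069x − 8.97e-05 = 0 → x = 9.13 × 10^-3 M
Fraction ionized = 9.13 × 10^-3 / 0.13 = 0.0702 → 7.0%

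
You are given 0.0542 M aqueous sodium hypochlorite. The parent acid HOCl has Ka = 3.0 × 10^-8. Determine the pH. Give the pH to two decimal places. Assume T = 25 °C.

pH = 10.13

OCl- is the conjugate base of the weak acid HOCl.
Kb = Kw/Ka = 1.0×10^-14 / 3.0 × 10^-8 = 3.33 × 10^-7
Let x = [OH-] at equilibrium. Kb = x²/(0.0542 − x).
Neglecting x in the denominator: x = √(3.33 × 10^-7 × 0.0542) = 1.34 × 10^-4 M
pOH = 3.87, so pH = 14.00 − pOH = 10.13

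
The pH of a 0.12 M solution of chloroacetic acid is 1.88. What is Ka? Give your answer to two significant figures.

[H+] = 10^(-1.88) = 1.32 × 10^-2 M
At equilibrium [HA] = 0.12 − 1.32 × 10^-2 = 1.07 × 10^-1 M
Ka = [H+][A-]/[HA] = (1.32 × 10^-2)² / 1.07 × 10^-1 = 1.6 × 10^-3

Ka = 1.6 × 10^-3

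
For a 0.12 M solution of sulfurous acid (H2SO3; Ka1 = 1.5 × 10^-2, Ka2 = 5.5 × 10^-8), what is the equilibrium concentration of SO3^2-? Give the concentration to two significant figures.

5.5 × 10^-8 M

First ionization gives [H+] ≈ [HSO3-] = 3.56 × 10^-2 M.
Second step: Ka2 = [H+][SO3^2-]/[HSO3-] ≈ [SO3^2-] (since [H+] ≈ [HSO3-]).
So [SO3^2-] ≈ Ka2.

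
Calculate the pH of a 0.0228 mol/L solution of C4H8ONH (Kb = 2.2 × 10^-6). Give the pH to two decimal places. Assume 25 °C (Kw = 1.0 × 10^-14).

pH = 10.35

C4H8ONH + H2O ⇌ C4H8ONH2+ + OH-
Let x = [OH-] at equilibrium. Kb = x²/(0.0228 − x).
Since Kb ≪ C₀, x ≈ √(Kb·C₀) = 2.24 × 10^-4 M.
(x/C₀ = 0.98% < 5%, so the approximation holds.)
pOH = −log(2.24 × 10^-4) = 3.65; pH = 14.00 − 3.65 = 10.35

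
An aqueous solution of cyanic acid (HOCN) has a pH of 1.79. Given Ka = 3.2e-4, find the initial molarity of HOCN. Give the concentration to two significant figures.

C₀ = 8.4 × 10^-1 M

[H+] = 10^(-1.79) = 1.62 × 10^-2 M = x
Ka = x²/(C₀ − x) ⇒ C₀ = x + x²/Ka
C₀ = 1.62 × 10^-2 + (1.62 × 10^-2)²/(3.2 × 10^-4) = 8.36 × 10^-1 M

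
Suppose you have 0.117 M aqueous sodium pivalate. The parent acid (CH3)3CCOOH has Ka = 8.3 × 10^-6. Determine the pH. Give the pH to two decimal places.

(CH3)3CCOO- is the conjugate base of the weak acid (CH3)3CCOOH.
Kb = Kw/Ka = 1.0×10^-14 / 8.3 × 10^-6 = 1.20 × 10^-9
Let x = [OH-] at equilibrium. Kb = x²/(0.117 − x).
Since Kb ≪ C₀, x ≈ √(Kb·C₀) = 1.18 × 10^-5 M.
Check: 0.01% ionized — well under 5%, approximation valid.
pOH = −log(1.18 × 10^-5) = 4.93; pH = 14.00 − 4.93 = 9.07

pH = 9.07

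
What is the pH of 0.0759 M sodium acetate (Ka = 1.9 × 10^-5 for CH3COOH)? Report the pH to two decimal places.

pH = 8.80

CH3COO- is the conjugate base of the weak acid CH3COOH.
Kb = Kw/Ka = 1.0×10^-14 / 1.9 × 10^-5 = 5.26 × 10^-10
Kb = [OH-]²/(0.0759 − [OH-]) = 5.26 × 10^-10
Assume [OH-] ≪ 0.0759: [OH-] ≈ √(5.26 × 10^-10 × 0.0759) = 6.32 × 10^-6 M
([OH-]/C₀ = 0.0083% < 5%, so the approximation holds.)
pOH = 5.20, so pH = 14.00 − pOH = 8.80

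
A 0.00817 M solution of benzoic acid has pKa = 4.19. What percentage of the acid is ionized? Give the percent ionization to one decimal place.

C6H5COOH ⇌ C6H5COO- + H+; let x = [H+] at equilibrium.
Ka = 10^(−4.19) = 6.46 × 10^-5
Solve x² + 6.46e-05x − 5.28e-07 = 0 → x = 6.95 × 10^-4 M
Fraction ionized = 6.95 × 10^-4 / 0.00817 = 0.0851 → 8.5%

8.5%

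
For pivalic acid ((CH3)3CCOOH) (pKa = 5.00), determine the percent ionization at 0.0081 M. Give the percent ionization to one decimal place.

3.5%

(CH3)3CCOOH ⇌ (CH3)3CCOO- + H+; let x = [H+] at equilibrium.
Ka = 10^(−5.00) = 1.00 × 10^-5
x ≈ √(Ka·C₀) = √(1.00 × 10^-5 × 0.0081) = 2.85 × 10^-4 M
Fraction ionized = 2.85 × 10^-4 / 0.0081 = 0.0352 → 3.5%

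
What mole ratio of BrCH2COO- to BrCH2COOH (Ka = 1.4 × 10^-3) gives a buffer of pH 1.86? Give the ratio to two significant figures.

ratio = 0.10

pKa = -log(1.4 × 10^-3) = 2.854
pH = pKa + log(r) ⇒ log(r) = 1.86 − 2.854 = -0.994
r = [BrCH2COO-]/[BrCH2COOH] = 10^(-0.994) = 0.101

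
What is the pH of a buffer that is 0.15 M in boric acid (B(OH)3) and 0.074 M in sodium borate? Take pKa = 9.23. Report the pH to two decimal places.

pH = 8.92

pH = pKa + log([A⁻]/[HA]) = 9.23 + log(0.074/0.15)
pH = 9.23 + (-0.307) = 8.92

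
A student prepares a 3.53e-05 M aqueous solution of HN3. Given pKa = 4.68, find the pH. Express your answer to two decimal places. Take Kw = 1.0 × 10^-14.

HN3 ⇌ N3- + H+
Ka = 10^(−4.68) = 2.09 × 10^-5
Ka = [H+]²/(3.53e-05 − [H+]) = 2.09 × 10^-5
Here C₀/Ka ≈ 1.69, so the small-[H+] approximation fails. Use the quadratic:
[H+] = [−2.09e-05 + √(2.09e-05² + 2.95e-09)]/2 = 1.87 × 10^-5 M
pH = −log(1.87 × 10^-5) = 4.73

pH = 4.73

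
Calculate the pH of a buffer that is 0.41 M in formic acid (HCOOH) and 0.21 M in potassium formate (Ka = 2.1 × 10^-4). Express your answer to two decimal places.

pKa = −log(2.1 × 10^-4) = 3.678
pH = pKa + log([A⁻]/[HA]) = 3.678 + log(0.21/0.41)
pH = 3.678 + (-0.291) = 3.39

pH = 3.39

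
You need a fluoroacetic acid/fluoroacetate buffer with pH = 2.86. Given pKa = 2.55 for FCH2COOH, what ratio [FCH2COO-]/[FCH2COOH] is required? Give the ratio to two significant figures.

pH = pKa + log(r) ⇒ log(r) = 2.86 − 2.55 = +0.31
r = [FCH2COO-]/[FCH2COOH] = 10^(+0.31) = 2.04

ratio = 2.0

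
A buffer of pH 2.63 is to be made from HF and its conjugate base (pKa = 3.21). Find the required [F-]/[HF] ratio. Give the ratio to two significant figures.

pH = pKa + log(r) ⇒ log(r) = 2.63 − 3.21 = -0.58
r = [F-]/[HF] = 10^(-0.58) = 0.263

ratio = 0.26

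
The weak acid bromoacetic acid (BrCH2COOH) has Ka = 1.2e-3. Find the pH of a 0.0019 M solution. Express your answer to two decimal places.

pH = 2.99

BrCH2COOH ⇌ BrCH2COO- + H+
From the ICE table, Ka = x²/(0.0019 − x) = 1.2 × 10^-3.
The 5% rule fails; solving x² + Ka·x − Ka·C₀ = 0 exactly:
x = (−Ka + √(Ka² + 4·Ka·C₀))/2 = 1.02 × 10^-3 M
pH = −log(1.02 × 10^-3) = 2.99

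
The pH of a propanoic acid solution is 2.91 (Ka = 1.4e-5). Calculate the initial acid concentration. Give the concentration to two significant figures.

C₀ = 1.1 × 10^-1 M

[H+] = 10^(-2.91) = 1.23 × 10^-3 M = x
Ka = x²/(C₀ − x) ⇒ C₀ = x + x²/Ka
C₀ = 1.23 × 10^-3 + (1.23 × 10^-3)²/(1.4 × 10^-5) = 1.09 × 10^-1 M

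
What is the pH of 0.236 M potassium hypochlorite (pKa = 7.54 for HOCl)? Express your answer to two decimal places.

pH = 10.46

OCl- is the conjugate base of the weak acid HOCl.
Ka = 10^(−7.54) = 2.88 × 10^-8
Kb = Kw/Ka = 1.0×10^-14 / 2.88 × 10^-8 = 3.47 × 10^-7
Kb = x²/(0.236 − x) = 3.47 × 10^-7
Since Kb ≪ C₀, x ≈ √(Kb·C₀) = 2.86 × 10^-4 M.
pOH = −log(2.86 × 10^-4) = 3.54; pH = 14.00 − 3.54 = 10.46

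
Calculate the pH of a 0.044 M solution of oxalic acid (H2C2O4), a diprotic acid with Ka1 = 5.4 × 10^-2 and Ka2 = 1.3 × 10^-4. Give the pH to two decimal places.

pH = 1.54

Ka1 ≫ Ka2, so treat the first dissociation as the only significant source of H+.
Ka1 = x²/(0.044 − x) = 5.4 × 10^-2
Solving the quadratic: x = (−Ka1 + √(Ka1² + 4·Ka1·C₀))/2 = 2.87 × 10^-2 M
pH = −log(2.87 × 10^-2) = 1.54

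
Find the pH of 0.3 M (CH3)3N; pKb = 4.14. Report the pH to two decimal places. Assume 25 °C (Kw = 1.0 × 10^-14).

(CH3)3N + H2O ⇌ (CH3)3NH+ + OH-
Kb = 10^(−4.14) = 7.24 × 10^-5
From the ICE table, Kb = [OH-]²/(0.3 − [OH-]) = 7.24 × 10^-5.
Assume [OH-] ≪ 0.3: [OH-] ≈ √(7.24 × 10^-5 × 0.3) = 4.66 × 10^-3 M
([OH-]/C₀ = 1.6% < 5%, so the approximation holds.)
pOH = −log(4.66 × 10^-3) = 2.33; pH = 14.00 − 2.33 = 11.67

pH = 11.67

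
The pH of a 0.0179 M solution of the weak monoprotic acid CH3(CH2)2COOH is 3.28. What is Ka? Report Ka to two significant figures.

Ka = 1.6 × 10^-5

[H+] = 10^(-3.28) = 5.25 × 10^-4 M
At equilibrium [HA] = 0.0179 − 5.25 × 10^-4 = 1.74 × 10^-2 M
Ka = [H+][A-]/[HA] = (5.25 × 10^-4)² / 1.74 × 10^-2 = 1.6 × 10^-5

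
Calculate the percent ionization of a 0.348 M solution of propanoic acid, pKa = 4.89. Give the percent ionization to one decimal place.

0.6%

CH3CH2COOH ⇌ CH3CH2COO- + H+; let x = [H+] at equilibrium.
Ka = 10^(−4.89) = 1.29 × 10^-5
x ≈ √(Ka·C₀) = √(1.29 × 10^-5 × 0.348) = 2.12 × 10^-3 M
% ionization = x/C₀ × 100% = 2.12 × 10^-3/0.348 × 100% = 0.6%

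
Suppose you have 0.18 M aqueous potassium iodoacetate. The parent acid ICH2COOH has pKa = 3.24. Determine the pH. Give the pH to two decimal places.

pH = 8.25

ICH2COO- is the conjugate base of the weak acid ICH2COOH.
Ka = 10^(−3.24) = 5.75 × 10^-4
Kb = Kw/Ka = 1.0×10^-14 / 5.75 × 10^-4 = 1.74 × 10^-11
From the ICE table, Kb = x²/(0.18 − x) = 1.74 × 10^-11.
Assume x ≪ 0.18: x ≈ √(1.74 × 10^-11 × 0.18) = 1.77 × 10^-6 M
Check: 0.00098% ionized — well under 5%, approximation valid.
pOH = 5.75, so pH = 14.00 − pOH = 8.25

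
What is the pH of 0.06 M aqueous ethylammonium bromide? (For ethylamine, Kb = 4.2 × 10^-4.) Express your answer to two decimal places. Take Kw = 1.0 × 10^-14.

pH = 5.92

C2H5NH3+ is the conjugate acid of the weak base C2H5NH2.
Ka = Kw/Kb = 1.0×10^-14 / 4.2 × 10^-4 = 2.38 × 10^-11
Ka = x²/(0.06 − x) = 2.38 × 10^-11
Since Ka ≪ C₀, x ≈ √(Ka·C₀) = 1.19 × 10^-6 M.
pH = −log[H+] = −log(1.19 × 10^-6) = 5.92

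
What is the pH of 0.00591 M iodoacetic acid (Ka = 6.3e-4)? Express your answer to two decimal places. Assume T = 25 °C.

ICH2COOH ⇌ ICH2COO- + H+
From the ICE table, Ka = [H+]²/(0.00591 − [H+]) = 6.3 × 10^-4.
Here C₀/Ka ≈ 9.38, so the small-[H+] approximation fails. Use the quadratic:
[H+] = [−0.00063 + √(0.00063² + 1.49e-05)]/2 = 1.64 × 10^-3 M
pH = −log(1.64 × 10^-3) = 2.79

pH = 2.79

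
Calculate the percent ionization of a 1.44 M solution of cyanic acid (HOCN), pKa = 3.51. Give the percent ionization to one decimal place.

1.5%

HOCN ⇌ OCN- + H+; let x = [H+] at equilibrium.
Ka = 10^(−3.51) = 3.09 × 10^-4
x ≈ √(Ka·C₀) = √(3.09 × 10^-4 × 1.44) = 2.11 × 10^-2 M
% ionization = x/C₀ × 100% = 2.11 × 10^-2/1.44 × 100% = 1.5%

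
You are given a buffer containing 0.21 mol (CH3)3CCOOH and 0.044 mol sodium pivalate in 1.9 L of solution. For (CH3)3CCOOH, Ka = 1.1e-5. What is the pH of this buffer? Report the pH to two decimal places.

pH = 4.28

pKa = −log(1.1 × 10^-5) = 4.959
Henderson–Hasselbalch: pH = pKa + log([(CH3)3CCOO-]/[(CH3)3CCOOH]) = 4.959 + log(0.044/0.21)
pH = 4.959 + (-0.679) = 4.28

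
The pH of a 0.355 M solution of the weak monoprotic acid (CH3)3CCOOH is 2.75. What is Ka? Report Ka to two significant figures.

[H+] = 10^(-2.75) = 1.78 × 10^-3 M
At equilibrium [HA] = 0.355 − 1.78 × 10^-3 = 3.53 × 10^-1 M
Ka = [H+][A-]/[HA] = (1.78 × 10^-3)² / 3.53 × 10^-1 = 9.0 × 10^-6

Ka = 9.0 × 10^-6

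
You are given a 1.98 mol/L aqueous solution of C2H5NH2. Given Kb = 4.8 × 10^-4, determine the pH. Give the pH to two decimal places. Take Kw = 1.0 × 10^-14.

C2H5NH2 + H2O ⇌ C2H5NH3+ + OH-
From the ICE table, Kb = x²/(1.98 − x) = 4.8 × 10^-4.
Assume x ≪ 1.98: x ≈ √(4.8 × 10^-4 × 1.98) = 3.08 × 10^-2 M
(x/C₀ = 1.6% < 5%, so the approximation holds.)
pOH = −log(3.08 × 10^-2) = 1.51; pH = 14.00 − 1.51 = 12.49

pH = 12.49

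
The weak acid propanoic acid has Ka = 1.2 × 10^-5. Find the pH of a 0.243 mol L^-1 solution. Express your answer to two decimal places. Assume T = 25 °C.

CH3CH2COOH ⇌ CH3CH2COO- + H+
Ka = [H+]²/(0.243 − [H+]) = 1.2 × 10^-5
Assume [H+] ≪ 0.243: [H+] ≈ √(1.2 × 10^-5 × 0.243) = 1.71 × 10^-3 M
pH = −log(1.71 × 10^-3) = 2.77

pH = 2.77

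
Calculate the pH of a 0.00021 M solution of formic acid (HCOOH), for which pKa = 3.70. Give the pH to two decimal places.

pH = 3.89

HCOOH ⇌ HCOO- + H+
Ka = 10^(−3.70) = 2.00 × 10^-4
Ka = x²/(0.00021 − x) = 2.00 × 10^-4
The 5% rule fails; solving x² + Ka·x − Ka·C₀ = 0 exactly:
x = (−Ka + √(Ka² + 4·Ka·C₀))/2 = 1.28 × 10^-4 M
pH = −log(1.28 × 10^-4) = 3.89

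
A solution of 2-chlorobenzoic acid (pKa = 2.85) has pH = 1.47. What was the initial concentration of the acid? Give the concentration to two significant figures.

C₀ = 8.5 × 10^-1 M

[H+] = 10^(-1.47) = 3.39 × 10^-2 M = x
Ka = 10^(−2.85) = 1.41 × 10^-3
Ka = x²/(C₀ − x) ⇒ C₀ = x + x²/Ka
C₀ = 3.39 × 10^-2 + (3.39 × 10^-2)²/(1.41 × 10^-3) = 8.49 × 10^-1 M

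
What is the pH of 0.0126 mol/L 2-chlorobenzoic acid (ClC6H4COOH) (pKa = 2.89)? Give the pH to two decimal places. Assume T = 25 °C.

ClC6H4COOH ⇌ ClC6H4COO- + H+
Ka = 10^(−2.89) = 1.29 × 10^-3
Let x = [H+] at equilibrium. Ka = x²/(0.0126 − x).
Here C₀/Ka ≈ 9.77, so the small-x approximation fails. Use the quadratic:
x = [−0.00129 + √(0.00129² + 6.5e-05)]/2 = 3.44 × 10^-3 M
pH = −log[H+] = −log(3.44 × 10^-3) = 2.46

pH = 2.46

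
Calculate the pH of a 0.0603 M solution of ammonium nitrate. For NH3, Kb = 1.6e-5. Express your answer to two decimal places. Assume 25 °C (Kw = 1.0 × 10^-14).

NH4+ is the conjugate acid of the weak base NH3.
Ka = Kw/Kb = 1.0×10^-14 / 1.6 × 10^-5 = 6.25 × 10^-10
Let x = [H+] at equilibrium. Ka = x²/(0.0603 − x).
Assume x ≪ 0.0603: x ≈ √(6.25 × 10^-10 × 0.0603) = 6.14 × 10^-6 M
Check: 0.01% ionized — well under 5%, approximation valid.
pH = −log(6.14 × 10^-6) = 5.21

pH = 5.21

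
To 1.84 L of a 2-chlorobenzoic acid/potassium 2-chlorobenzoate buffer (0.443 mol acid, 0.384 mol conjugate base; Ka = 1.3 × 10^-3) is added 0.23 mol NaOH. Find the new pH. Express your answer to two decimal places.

OH- converts ClC6H4COOH to ClC6H4COO-: ClC6H4COOH → 0.213 mol, ClC6H4COO- → 0.614 mol.
pKa = −log(1.3 × 10^-3) = 2.886
pH = pKa + log(n_ClC6H4COO-/n_ClC6H4COOH) = 2.886 + log(0.614/0.213) = 2.886 + (+0.460)

pH = 3.35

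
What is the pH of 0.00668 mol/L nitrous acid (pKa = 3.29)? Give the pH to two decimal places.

HNO2 ⇌ NO2- + H+
Ka = 10^(−3.29) = 5.13 × 10^-4
Ka = [H+]²/(0.00668 − [H+]) = 5.13 × 10^-4
The 5% rule fails; solving [H+]² + Ka·[H+] − Ka·C₀ = 0 exactly:
[H+] = [−0.000513 + √(0.000513² + 1.37e-05)]/2 = 1.61 × 10^-3 M
pH = −log(1.61 × 10^-3) = 2.79

pH = 2.79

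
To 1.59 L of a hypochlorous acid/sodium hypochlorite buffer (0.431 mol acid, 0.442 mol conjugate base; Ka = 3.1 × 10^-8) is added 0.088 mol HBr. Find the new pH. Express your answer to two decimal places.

pH = 7.34

Added H+ converts OCl- to HOCl: HOCl → 0.519 mol, OCl- → 0.354 mol.
pKa = −log(3.1 × 10^-8) = 7.509
pH = pKa + log(n_OCl-/n_HOCl) = 7.509 + log(0.354/0.519) = 7.509 + (-0.166)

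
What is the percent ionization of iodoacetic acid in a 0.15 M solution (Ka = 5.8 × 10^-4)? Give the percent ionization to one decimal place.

6.0%

ICH2COOH ⇌ ICH2COO- + H+; let x = [H+] at equilibrium.
Solve x² + 0.00058x − 8.7e-05 = 0 → x = 9.04 × 10^-3 M
% ionization = x/C₀ × 100% = 9.04 × 10^-3/0.15 × 100% = 6.0%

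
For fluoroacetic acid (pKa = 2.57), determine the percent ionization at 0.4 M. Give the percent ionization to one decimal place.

FCH2COOH ⇌ FCH2COO- + H+; let x = [H+] at equilibrium.
Ka = 10^(−2.57) = 2.69 × 10^-3
Ka = x²/(C₀ − x); solving the quadratic gives x = 3.15 × 10^-2 M.
Fraction ionized = 3.15 × 10^-2 / 0.4 = 0.0787 → 7.9%

7.9%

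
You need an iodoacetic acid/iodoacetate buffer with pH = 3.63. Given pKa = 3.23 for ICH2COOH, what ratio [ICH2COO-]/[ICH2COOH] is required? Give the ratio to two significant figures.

pH = pKa + log(r) ⇒ log(r) = 3.63 − 3.23 = +0.40
r = [ICH2COO-]/[ICH2COOH] = 10^(+0.40) = 2.51

ratio = 2.5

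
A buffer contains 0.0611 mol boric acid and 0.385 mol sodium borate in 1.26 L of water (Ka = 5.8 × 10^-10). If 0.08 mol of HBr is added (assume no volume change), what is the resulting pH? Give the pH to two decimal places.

After neutralization: n(B(OH)3) = 0.141 mol, n(B(OH)4-) = 0.305 mol.
pKa = −log(5.8 × 10^-10) = 9.237
Henderson–Hasselbalch with mole ratio 0.305/0.141: pH = 9.237 + (+0.335)

pH = 9.57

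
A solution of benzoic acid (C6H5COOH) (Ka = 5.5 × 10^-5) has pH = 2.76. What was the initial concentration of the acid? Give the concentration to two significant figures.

[H+] = 10^(-2.76) = 1.74 × 10^-3 M = x
Ka = x²/(C₀ − x) ⇒ C₀ = x + x²/Ka
C₀ = 1.74 × 10^-3 + (1.74 × 10^-3)²/(5.5 × 10^-5) = 5.68 × 10^-2 M

C₀ = 5.7 × 10^-2 M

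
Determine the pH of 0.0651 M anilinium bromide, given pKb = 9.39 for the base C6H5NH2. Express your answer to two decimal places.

pH = 2.90

C6H5NH3+ is the conjugate acid of the weak base C6H5NH2.
Kb = 10^(−9.39) = 4.07 × 10^-10
Ka = Kw/Kb = 1.0×10^-14 / 4.07 × 10^-10 = 2.46 × 10^-5
From the ICE table, Ka = x²/(0.0651 − x) = 2.46 × 10^-5.
Assume x ≪ 0.0651: x ≈ √(2.46 × 10^-5 × 0.0651) = 1.27 × 10^-3 M
(x/C₀ = 1.9% < 5%, so the approximation holds.)
pH = −log(1.27 × 10^-3) = 2.90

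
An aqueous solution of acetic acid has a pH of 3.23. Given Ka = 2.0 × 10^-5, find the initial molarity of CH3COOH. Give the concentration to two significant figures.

C₀ = 1.8 × 10^-2 M

[H+] = 10^(-3.23) = 5.89 × 10^-4 M = x
Ka = x²/(C₀ − x) ⇒ C₀ = x + x²/Ka
C₀ = 5.89 × 10^-4 + (5.89 × 10^-4)²/(2.0 × 10^-5) = 1.79 × 10^-2 M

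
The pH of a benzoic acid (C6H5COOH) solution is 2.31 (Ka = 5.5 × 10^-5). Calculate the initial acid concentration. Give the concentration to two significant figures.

C₀ = 4.4 × 10^-1 M

[H+] = 10^(-2.31) = 4.90 × 10^-3 M = x
Ka = x²/(C₀ − x) ⇒ C₀ = x + x²/Ka
C₀ = 4.90 × 10^-3 + (4.90 × 10^-3)²/(5.5 × 10^-5) = 4.41 × 10^-1 M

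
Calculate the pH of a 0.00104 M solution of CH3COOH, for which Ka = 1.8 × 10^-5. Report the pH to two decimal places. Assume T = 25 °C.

CH3COOH ⇌ CH3COO- + H+
Ka = [H+]²/(0.00104 − [H+]) = 1.8 × 10^-5
The 5% rule fails; solving [H+]² + Ka·[H+] − Ka·C₀ = 0 exactly:
[H+] = (−Ka + √(Ka² + 4·Ka·C₀))/2 = 1.28 × 10^-4 M
pH = −log(1.28 × 10^-4) = 3.89

pH = 3.89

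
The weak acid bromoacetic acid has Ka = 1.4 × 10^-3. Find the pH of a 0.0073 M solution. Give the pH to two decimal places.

pH = 2.59

BrCH2COOH ⇌ BrCH2COO- + H+
From the ICE table, Ka = [H+]²/(0.0073 − [H+]) = 1.4 × 10^-3.
Here C₀/Ka ≈ 5.21, so the small-[H+] approximation fails. Use the quadratic:
[H+] = (−Ka + √(Ka² + 4·Ka·C₀))/2 = 2.57 × 10^-3 M
pH = −log(2.57 × 10^-3) = 2.59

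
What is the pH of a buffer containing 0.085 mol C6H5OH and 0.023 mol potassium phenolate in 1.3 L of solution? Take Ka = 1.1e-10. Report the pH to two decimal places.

pKa = −log(1.1 × 10^-10) = 9.959
Using pH = pKa + log([base]/[acid]) with [base]/[acid] = 0.023/0.085:
pH = 9.959 + (-0.568) = 9.39

pH = 9.39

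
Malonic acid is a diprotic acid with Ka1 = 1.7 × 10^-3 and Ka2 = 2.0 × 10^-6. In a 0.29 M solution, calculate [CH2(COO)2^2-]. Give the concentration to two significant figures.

First ionization gives [H+] ≈ [CH2(COOH)COO-] = 2.14 × 10^-2 M.
Second step: Ka2 = [H+][CH2(COO)2^2-]/[CH2(COOH)COO-] ≈ [CH2(COO)2^2-] (since [H+] ≈ [CH2(COOH)COO-]).
So [CH2(COO)2^2-] ≈ Ka2.

2.0 × 10^-6 M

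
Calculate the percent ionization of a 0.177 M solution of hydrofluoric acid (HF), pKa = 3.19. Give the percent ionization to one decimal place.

HF ⇌ F- + H+; let x = [H+] at equilibrium.
Ka = 10^(−3.19) = 6.46 × 10^-4
Ka = x²/(C₀ − x); solving the quadratic gives x = 1.04 × 10^-2 M.
% ionization = x/C₀ × 100% = 1.04 × 10^-2/0.177 × 100% = 5.9%

5.9%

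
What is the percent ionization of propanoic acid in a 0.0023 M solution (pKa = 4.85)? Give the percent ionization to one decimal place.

CH3CH2COOH ⇌ CH3CH2COO- + H+; let x = [H+] at equilibrium.
Ka = 10^(−4.85) = 1.41 × 10^-5
Ka = x²/(C₀ − x); solving the quadratic gives x = 1.73 × 10^-4 M.
Fraction ionized = 1.73 × 10^-4 / 0.0023 = 0.0752 → 7.5%

7.5%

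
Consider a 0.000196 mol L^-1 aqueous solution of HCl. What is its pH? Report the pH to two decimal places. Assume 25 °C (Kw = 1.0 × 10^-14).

HCl is a strong acid and dissociates completely, so [H+] = 0.000196 M.
pH = -log(0.000196) = 3.71

pH = 3.71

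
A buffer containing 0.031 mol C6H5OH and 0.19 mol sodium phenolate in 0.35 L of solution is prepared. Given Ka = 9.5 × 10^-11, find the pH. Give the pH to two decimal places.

pH = 10.81

pKa = −log(9.5 × 10^-11) = 10.022
Henderson–Hasselbalch: pH = pKa + log([C6H5O-]/[C6H5OH]) = 10.022 + log(0.19/0.031)
pH = 10.022 + (+0.787) = 10.81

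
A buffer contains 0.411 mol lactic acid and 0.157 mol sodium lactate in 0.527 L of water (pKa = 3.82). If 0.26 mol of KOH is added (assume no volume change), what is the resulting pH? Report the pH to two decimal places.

After neutralization: n(CH3CH(OH)COOH) = 0.151 mol, n(CH3CH(OH)COO-) = 0.417 mol.
pH = pKa + log([A⁻]/[HA]) = 3.82 + log(0.417/0.151) = 3.82 +0.441

pH = 4.26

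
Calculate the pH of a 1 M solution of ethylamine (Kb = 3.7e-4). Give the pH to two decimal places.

pH = 12.28

C2H5NH2 + H2O ⇌ C2H5NH3+ + OH-
Kb = [OH-]²/(1 − [OH-]) = 3.7 × 10^-4
Since Kb ≪ C₀, [OH-] ≈ √(Kb·C₀) = 1.92 × 10^-2 M.
([OH-]/C₀ = 1.9% < 5%, so the approximation holds.)
pOH = −log(1.92 × 10^-2) = 1.72; pH = 14.00 − 1.72 = 12.28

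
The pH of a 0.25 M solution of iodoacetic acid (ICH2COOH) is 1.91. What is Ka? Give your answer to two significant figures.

Ka = 6.4 × 10^-4

[H+] = 10^(-1.91) = 1.23 × 10^-2 M
At equilibrium [HA] = 0.25 − 1.23 × 10^-2 = 2.38 × 10^-1 M
Ka = [H+][A-]/[HA] = (1.23 × 10^-2)² / 2.38 × 10^-1 = 6.4 × 10^-4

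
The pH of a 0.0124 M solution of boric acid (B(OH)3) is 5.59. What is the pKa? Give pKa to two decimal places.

[H+] = 10^(-5.59) = 2.57 × 10^-6 M
At equilibrium [HA] = 0.0124 − 2.57 × 10^-6 = 1.24 × 10^-2 M
Ka = [H+][A-]/[HA] = (2.57 × 10^-6)² / 1.24 × 10^-2 = 5.33 × 10^-10
pKa = -log(5.33 × 10^-10) = 9.27

pKa = 9.27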